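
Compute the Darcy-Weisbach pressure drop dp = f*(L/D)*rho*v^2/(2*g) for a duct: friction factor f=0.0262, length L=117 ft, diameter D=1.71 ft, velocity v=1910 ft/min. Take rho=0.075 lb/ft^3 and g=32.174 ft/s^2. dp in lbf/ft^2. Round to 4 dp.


v_fps = 1910/60 = 31.8333 ft/s
dp = 0.0262*(117/1.71)*0.075*31.8333^2/(2*32.174) = 2.1173 lbf/ft^2

2.1173 lbf/ft^2


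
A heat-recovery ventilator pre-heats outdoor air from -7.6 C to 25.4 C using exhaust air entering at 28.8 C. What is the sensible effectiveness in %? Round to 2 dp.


eff = (25.4-(-7.6))/(28.8-(-7.6))*100 = 90.66 %

90.66 %


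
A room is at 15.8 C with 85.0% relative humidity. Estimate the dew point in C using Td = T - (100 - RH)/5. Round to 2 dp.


Td = 15.8 - (100-85.0)/5 = 12.80 C

12.80 C


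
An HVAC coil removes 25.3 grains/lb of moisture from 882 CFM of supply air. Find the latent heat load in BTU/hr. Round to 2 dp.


Q = 0.68 * 882 * 25.3 = 15173.93 BTU/hr

15173.93 BTU/hr


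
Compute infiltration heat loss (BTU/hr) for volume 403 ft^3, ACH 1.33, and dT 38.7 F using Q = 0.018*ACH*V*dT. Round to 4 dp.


Q = 0.018 * 1.33 * 403 * 38.7 = 373.3706 BTU/hr

373.3706 BTU/hr


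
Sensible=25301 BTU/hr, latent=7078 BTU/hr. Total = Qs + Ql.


Qt = 25301 + 7078 = 32379 BTU/hr

32379 BTU/hr


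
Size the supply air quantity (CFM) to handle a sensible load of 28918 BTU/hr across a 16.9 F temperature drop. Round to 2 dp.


CFM = 28918 / (1.08 * 16.9) = 1584.37

1584.37 CFM


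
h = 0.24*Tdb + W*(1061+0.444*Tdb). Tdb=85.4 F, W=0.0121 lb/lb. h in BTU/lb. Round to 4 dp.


h = 0.24*85.4 + 0.0121*(1061+0.444*85.4) = 33.7929 BTU/lb

33.7929 BTU/lb


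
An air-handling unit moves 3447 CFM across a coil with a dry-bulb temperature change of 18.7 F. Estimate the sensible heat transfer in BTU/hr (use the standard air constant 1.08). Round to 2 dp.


Q = 1.08 * 3447 * 18.7 = 69615.61 BTU/hr

69615.61 BTU/hr


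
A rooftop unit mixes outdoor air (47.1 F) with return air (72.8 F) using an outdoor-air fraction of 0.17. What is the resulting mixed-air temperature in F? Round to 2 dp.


T_mix = 0.17*47.1 + 0.83*72.8 = 68.43 F

68.43 F


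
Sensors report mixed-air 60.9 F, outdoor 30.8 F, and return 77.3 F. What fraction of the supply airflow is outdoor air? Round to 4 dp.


frac = (60.9 - 77.3) / (30.8 - 77.3) = 0.3527

0.3527


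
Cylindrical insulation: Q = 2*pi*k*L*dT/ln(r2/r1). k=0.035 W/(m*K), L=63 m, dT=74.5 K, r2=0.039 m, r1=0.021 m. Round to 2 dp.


Q = 2*pi*0.035*63*74.5/ln(0.039/0.021) = 1667.35 W

1667.35 W


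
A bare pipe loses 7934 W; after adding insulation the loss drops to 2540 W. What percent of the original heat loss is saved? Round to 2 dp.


Savings = ((7934-2540)/7934)*100 = 67.99 %

67.99 %


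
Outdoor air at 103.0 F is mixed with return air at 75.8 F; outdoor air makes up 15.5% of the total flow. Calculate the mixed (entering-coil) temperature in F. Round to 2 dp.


T_mix = 75.8 + (15.5/100)*(103.0-75.8) = 80.02 F

80.02 F


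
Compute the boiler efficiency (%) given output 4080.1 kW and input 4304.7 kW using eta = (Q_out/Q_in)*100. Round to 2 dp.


eta = (4080.1/4304.7)*100 = 94.78 %

94.78 %


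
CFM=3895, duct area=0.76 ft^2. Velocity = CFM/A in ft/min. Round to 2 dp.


V = 3895 / 0.76 = 5125.00 ft/min

5125.00 ft/min


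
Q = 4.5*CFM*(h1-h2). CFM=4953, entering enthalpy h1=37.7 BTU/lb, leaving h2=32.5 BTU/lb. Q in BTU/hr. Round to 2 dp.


Q = 4.5 * 4953 * (37.7 - 32.5) = 115900.20 BTU/hr

115900.20 BTU/hr


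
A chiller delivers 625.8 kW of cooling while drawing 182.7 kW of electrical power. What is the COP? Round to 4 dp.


COP = 625.8 / 182.7 = 3.4253

3.4253


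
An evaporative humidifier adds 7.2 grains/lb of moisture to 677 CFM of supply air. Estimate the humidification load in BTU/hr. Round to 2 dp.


Q = 0.68 * 677 * 7.2 = 3314.59 BTU/hr

3314.59 BTU/hr


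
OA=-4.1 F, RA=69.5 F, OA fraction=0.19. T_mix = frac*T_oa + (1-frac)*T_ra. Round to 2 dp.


T_mix = 0.19*(-4.1) + 0.81*69.5 = 55.52 F

55.52 F


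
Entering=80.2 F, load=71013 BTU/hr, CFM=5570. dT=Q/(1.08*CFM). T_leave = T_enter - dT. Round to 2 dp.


dT = 71013/(1.08*5570) = 11.8048
T_leave = 80.2 - 11.8048 = 68.40 F

68.40 F


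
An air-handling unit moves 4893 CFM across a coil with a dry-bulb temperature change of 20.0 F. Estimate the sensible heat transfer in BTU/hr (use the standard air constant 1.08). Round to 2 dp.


Q = 1.08 * 4893 * 20.0 = 105688.80 BTU/hr

105688.80 BTU/hr


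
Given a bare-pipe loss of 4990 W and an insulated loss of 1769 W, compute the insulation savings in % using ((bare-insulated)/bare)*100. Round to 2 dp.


Savings = ((4990-1769)/4990)*100 = 64.55 %

64.55 %


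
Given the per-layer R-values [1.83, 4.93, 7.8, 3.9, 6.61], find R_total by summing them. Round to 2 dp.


R_total = 1.83 + 4.93 + 7.8 + 3.9 + 6.61 = 25.07

25.07


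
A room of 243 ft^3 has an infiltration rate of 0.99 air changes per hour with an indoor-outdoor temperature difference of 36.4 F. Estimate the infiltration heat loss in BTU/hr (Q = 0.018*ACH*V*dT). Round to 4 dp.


Q = 0.018 * 0.99 * 243 * 36.4 = 157.6215 BTU/hr

157.6215 BTU/hr


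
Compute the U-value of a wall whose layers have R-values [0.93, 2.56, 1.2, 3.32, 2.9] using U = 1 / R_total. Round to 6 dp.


R_total = 0.93 + 2.56 + 1.2 + 3.32 + 2.9 = 10.91
U = 1/10.91 = 0.091659

0.091659


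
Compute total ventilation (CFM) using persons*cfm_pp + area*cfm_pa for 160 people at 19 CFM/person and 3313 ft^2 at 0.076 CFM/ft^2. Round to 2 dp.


Total = 160*19 + 3313*0.076 = 3291.79 CFM

3291.79 CFM


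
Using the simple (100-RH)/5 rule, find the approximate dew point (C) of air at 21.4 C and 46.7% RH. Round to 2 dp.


Td = 21.4 - (100-46.7)/5 = 10.74 C

10.74 C


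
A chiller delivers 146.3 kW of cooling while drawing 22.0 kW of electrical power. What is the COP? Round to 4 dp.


COP = 146.3 / 22.0 = 6.6500

6.6500


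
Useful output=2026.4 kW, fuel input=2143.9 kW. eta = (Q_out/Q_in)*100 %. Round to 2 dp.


eta = (2026.4/2143.9)*100 = 94.52 %

94.52 %


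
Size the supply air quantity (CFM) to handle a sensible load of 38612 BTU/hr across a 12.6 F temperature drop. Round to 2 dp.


CFM = 38612 / (1.08 * 12.6) = 2837.45

2837.45 CFM


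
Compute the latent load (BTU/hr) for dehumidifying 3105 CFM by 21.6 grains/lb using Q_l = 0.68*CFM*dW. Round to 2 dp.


Q = 0.68 * 3105 * 21.6 = 45606.24 BTU/hr

45606.24 BTU/hr


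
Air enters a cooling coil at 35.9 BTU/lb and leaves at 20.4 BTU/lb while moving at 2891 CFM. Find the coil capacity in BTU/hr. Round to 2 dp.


Q = 4.5 * 2891 * (35.9 - 20.4) = 201647.25 BTU/hr

201647.25 BTU/hr


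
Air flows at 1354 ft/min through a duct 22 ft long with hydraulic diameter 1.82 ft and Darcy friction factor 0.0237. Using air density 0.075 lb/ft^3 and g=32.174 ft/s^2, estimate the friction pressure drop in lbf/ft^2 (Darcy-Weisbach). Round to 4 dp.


v_fps = 1354/60 = 22.5667 ft/s
dp = 0.0237*(22/1.82)*0.075*22.5667^2/(2*32.174) = 0.1700 lbf/ft^2

0.1700 lbf/ft^2


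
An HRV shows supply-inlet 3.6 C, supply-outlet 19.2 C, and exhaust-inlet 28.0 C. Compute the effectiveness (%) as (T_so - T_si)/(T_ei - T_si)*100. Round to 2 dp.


eff = (19.2-3.6)/(28.0-3.6)*100 = 63.93 %

63.93 %


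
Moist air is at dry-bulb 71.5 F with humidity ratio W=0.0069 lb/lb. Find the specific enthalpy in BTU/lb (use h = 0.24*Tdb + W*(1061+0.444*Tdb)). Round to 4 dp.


h = 0.24*71.5 + 0.0069*(1061+0.444*71.5) = 24.6999 BTU/lb

24.6999 BTU/lb


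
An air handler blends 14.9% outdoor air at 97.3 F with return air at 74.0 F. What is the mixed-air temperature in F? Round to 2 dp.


T_mix = 74.0 + (14.9/100)*(97.3-74.0) = 77.47 F

77.47 F


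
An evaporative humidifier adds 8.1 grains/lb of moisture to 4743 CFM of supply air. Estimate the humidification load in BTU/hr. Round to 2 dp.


Q = 0.68 * 4743 * 8.1 = 26124.44 BTU/hr

26124.44 BTU/hr


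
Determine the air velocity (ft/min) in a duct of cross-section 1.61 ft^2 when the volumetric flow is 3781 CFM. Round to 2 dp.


V = 3781 / 1.61 = 2348.45 ft/min

2348.45 ft/min


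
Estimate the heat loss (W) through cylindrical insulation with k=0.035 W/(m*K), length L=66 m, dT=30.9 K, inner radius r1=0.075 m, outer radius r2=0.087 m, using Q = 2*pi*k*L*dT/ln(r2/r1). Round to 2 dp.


Q = 2*pi*0.035*66*30.9/ln(0.087/0.075) = 3021.75 W

3021.75 W


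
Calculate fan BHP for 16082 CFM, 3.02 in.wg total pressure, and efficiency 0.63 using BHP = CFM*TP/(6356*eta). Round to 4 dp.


BHP = 16082 * 3.02 / (6356 * 0.63) = 12.1289 hp

12.1289 hp


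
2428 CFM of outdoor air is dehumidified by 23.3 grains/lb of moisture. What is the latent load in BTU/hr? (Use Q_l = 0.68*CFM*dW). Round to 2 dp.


Q = 0.68 * 2428 * 23.3 = 38469.23 BTU/hr

38469.23 BTU/hr


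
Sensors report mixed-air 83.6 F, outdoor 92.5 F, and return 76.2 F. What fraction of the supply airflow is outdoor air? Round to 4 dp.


frac = (83.6 - 76.2) / (92.5 - 76.2) = 0.4540

0.4540


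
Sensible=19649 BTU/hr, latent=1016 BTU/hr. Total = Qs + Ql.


Qt = 19649 + 1016 = 20665 BTU/hr

20665 BTU/hr


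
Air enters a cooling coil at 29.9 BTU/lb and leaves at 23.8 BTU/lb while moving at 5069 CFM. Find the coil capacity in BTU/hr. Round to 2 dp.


Q = 4.5 * 5069 * (29.9 - 23.8) = 139144.05 BTU/hr

139144.05 BTU/hr


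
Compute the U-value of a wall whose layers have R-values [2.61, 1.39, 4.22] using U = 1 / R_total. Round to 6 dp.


R_total = 2.61 + 1.39 + 4.22 = 8.22
U = 1/8.22 = 0.121655

0.121655


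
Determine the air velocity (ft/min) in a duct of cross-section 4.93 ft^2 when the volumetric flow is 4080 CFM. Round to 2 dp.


V = 4080 / 4.93 = 827.59 ft/min

827.59 ft/min


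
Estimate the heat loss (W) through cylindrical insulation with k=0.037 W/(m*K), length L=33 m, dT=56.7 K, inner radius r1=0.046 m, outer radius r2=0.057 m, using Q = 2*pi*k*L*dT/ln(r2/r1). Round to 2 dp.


Q = 2*pi*0.037*33*56.7/ln(0.057/0.046) = 2028.77 W

2028.77 W


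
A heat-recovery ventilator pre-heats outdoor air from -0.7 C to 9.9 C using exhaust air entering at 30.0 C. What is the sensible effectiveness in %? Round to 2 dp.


eff = (9.9-(-0.7))/(30.0-(-0.7))*100 = 34.53 %

34.53 %


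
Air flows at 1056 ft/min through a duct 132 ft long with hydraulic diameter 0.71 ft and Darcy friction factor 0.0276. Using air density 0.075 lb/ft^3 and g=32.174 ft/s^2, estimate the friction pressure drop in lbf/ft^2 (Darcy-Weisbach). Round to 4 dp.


v_fps = 1056/60 = 17.6 ft/s
dp = 0.0276*(132/0.71)*0.075*17.6^2/(2*32.174) = 1.8526 lbf/ft^2

1.8526 lbf/ft^2


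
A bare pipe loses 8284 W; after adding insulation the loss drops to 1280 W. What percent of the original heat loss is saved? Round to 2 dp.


Savings = ((8284-1280)/8284)*100 = 84.55 %

84.55 %


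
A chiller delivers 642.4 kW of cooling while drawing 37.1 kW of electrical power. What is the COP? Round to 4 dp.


COP = 642.4 / 37.1 = 17.3154

17.3154


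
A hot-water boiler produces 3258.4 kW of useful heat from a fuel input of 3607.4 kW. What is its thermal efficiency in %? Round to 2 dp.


eta = (3258.4/3607.4)*100 = 90.33 %

90.33 %


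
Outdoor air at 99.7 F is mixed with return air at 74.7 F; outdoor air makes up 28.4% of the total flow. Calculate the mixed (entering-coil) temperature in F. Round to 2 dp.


T_mix = 74.7 + (28.4/100)*(99.7-74.7) = 81.80 F

81.80 F


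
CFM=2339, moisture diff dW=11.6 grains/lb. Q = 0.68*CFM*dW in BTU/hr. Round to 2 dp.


Q = 0.68 * 2339 * 11.6 = 18450.03 BTU/hr

18450.03 BTU/hr


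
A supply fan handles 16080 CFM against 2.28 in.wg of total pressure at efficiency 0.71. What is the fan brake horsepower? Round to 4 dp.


BHP = 16080 * 2.28 / (6356 * 0.71) = 8.1242 hp

8.1242 hp


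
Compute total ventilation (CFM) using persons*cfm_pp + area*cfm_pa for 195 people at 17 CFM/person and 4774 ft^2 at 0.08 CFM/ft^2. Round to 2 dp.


Total = 195*17 + 4774*0.08 = 3696.92 CFM

3696.92 CFM


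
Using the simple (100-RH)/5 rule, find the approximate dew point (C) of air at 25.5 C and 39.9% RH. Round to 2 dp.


Td = 25.5 - (100-39.9)/5 = 13.48 C

13.48 C


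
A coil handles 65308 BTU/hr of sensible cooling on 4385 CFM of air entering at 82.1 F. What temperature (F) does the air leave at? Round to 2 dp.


dT = 65308/(1.08*4385) = 13.7903
T_leave = 82.1 - 13.7903 = 68.31 F

68.31 F


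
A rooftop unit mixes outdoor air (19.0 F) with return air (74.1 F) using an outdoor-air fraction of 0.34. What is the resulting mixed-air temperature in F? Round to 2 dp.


T_mix = 0.34*19.0 + 0.66*74.1 = 55.37 F

55.37 F


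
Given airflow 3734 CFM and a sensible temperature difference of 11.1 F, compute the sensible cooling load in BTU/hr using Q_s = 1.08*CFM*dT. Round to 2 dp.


Q = 1.08 * 3734 * 11.1 = 44763.19 BTU/hr

44763.19 BTU/hr


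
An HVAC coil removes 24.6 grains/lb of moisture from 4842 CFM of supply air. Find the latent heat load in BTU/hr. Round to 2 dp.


Q = 0.68 * 4842 * 24.6 = 80996.98 BTU/hr

80996.98 BTU/hr


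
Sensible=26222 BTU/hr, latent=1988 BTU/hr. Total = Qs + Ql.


Qt = 26222 + 1988 = 28210 BTU/hr

28210 BTU/hr


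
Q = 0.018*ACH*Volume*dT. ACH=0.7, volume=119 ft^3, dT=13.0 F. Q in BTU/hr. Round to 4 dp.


Q = 0.018 * 0.7 * 119 * 13.0 = 19.4922 BTU/hr

19.4922 BTU/hr


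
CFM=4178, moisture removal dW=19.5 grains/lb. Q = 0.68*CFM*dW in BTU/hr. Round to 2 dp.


Q = 0.68 * 4178 * 19.5 = 55400.28 BTU/hr

55400.28 BTU/hr


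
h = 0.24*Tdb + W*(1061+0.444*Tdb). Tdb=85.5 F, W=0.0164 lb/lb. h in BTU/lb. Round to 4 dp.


h = 0.24*85.5 + 0.0164*(1061+0.444*85.5) = 38.5430 BTU/lb

38.5430 BTU/lb


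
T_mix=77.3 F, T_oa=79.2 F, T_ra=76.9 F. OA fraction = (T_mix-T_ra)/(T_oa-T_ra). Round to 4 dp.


frac = (77.3 - 76.9) / (79.2 - 76.9) = 0.1739

0.1739


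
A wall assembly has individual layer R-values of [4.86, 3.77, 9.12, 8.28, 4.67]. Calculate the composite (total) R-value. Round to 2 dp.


R_total = 4.86 + 3.77 + 9.12 + 8.28 + 4.67 = 30.70

30.70


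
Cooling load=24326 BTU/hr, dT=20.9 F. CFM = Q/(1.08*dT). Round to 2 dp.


CFM = 24326 / (1.08 * 20.9) = 1077.71

1077.71 CFM


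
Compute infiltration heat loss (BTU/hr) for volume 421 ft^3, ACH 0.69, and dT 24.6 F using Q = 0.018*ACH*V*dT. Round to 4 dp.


Q = 0.018 * 0.69 * 421 * 24.6 = 128.6290 BTU/hr

128.6290 BTU/hr


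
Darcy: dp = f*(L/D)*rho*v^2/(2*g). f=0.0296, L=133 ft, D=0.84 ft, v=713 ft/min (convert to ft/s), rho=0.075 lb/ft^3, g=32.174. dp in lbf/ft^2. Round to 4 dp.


v_fps = 713/60 = 11.8833 ft/s
dp = 0.0296*(133/0.84)*0.075*11.8833^2/(2*32.174) = 0.7714 lbf/ft^2

0.7714 lbf/ft^2


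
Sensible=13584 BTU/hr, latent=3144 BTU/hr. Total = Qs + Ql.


Qt = 13584 + 3144 = 16728 BTU/hr

16728 BTU/hr


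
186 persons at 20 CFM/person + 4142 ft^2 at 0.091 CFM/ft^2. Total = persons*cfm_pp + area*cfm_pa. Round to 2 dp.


Total = 186*20 + 4142*0.091 = 4096.92 CFM

4096.92 CFM


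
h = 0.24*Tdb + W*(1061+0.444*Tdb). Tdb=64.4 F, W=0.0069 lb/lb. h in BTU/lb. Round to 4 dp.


h = 0.24*64.4 + 0.0069*(1061+0.444*64.4) = 22.9742 BTU/lb

22.9742 BTU/lb


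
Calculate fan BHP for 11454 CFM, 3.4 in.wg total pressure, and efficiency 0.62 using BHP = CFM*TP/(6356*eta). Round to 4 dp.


BHP = 11454 * 3.4 / (6356 * 0.62) = 9.8824 hp

9.8824 hp


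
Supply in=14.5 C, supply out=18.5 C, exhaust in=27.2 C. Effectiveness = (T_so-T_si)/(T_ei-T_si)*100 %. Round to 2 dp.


eff = (18.5-14.5)/(27.2-14.5)*100 = 31.50 %

31.50 %


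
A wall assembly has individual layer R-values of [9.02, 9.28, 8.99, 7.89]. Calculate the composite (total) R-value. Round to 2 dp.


R_total = 9.02 + 9.28 + 8.99 + 7.89 = 35.18

35.18


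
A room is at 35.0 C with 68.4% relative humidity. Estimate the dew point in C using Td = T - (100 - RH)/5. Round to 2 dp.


Td = 35.0 - (100-68.4)/5 = 28.68 C

28.68 C


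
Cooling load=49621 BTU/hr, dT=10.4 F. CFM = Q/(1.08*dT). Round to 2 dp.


CFM = 49621 / (1.08 * 10.4) = 4417.82

4417.82 CFM


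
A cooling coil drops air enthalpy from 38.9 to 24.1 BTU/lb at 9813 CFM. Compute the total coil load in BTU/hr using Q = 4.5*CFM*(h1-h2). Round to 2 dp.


Q = 4.5 * 9813 * (38.9 - 24.1) = 653545.80 BTU/hr

653545.80 BTU/hr


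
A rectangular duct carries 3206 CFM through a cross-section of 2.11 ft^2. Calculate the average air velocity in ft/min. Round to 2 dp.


V = 3206 / 2.11 = 1519.43 ft/min

1519.43 ft/min


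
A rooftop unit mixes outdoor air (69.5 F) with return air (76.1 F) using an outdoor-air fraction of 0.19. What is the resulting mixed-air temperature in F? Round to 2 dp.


T_mix = 0.19*69.5 + 0.81*76.1 = 74.85 F

74.85 F


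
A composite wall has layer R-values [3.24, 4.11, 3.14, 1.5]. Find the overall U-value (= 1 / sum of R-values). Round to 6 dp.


R_total = 3.24 + 4.11 + 3.14 + 1.5 = 11.99
U = 1/11.99 = 0.083403

0.083403


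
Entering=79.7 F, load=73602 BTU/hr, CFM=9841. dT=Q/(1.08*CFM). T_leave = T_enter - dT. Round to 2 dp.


dT = 73602/(1.08*9841) = 6.9251
T_leave = 79.7 - 6.9251 = 72.77 F

72.77 F


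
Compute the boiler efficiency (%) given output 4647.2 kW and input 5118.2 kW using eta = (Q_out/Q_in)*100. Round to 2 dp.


eta = (4647.2/5118.2)*100 = 90.80 %

90.80 %


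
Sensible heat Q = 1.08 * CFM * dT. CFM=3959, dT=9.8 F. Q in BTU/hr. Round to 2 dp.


Q = 1.08 * 3959 * 9.8 = 41902.06 BTU/hr

41902.06 BTU/hr


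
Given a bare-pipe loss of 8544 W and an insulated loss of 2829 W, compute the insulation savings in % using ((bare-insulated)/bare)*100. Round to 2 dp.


Savings = ((8544-2829)/8544)*100 = 66.89 %

66.89 %


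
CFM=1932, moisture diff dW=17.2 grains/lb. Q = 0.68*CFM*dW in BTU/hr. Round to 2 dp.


Q = 0.68 * 1932 * 17.2 = 22596.67 BTU/hr

22596.67 BTU/hr


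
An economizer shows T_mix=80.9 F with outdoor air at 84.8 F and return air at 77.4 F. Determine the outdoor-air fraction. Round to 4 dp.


frac = (80.9 - 77.4) / (84.8 - 77.4) = 0.4730

0.4730


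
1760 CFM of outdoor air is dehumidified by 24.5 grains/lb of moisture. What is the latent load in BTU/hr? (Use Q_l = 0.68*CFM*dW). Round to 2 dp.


Q = 0.68 * 1760 * 24.5 = 29321.60 BTU/hr

29321.60 BTU/hr


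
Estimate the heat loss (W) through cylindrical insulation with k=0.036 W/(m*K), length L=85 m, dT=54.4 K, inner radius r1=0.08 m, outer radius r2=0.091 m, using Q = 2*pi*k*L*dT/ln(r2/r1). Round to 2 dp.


Q = 2*pi*0.036*85*54.4/ln(0.091/0.08) = 8118.46 W

8118.46 W


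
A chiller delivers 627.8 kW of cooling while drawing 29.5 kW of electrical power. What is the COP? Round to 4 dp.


COP = 627.8 / 29.5 = 21.2814

21.2814


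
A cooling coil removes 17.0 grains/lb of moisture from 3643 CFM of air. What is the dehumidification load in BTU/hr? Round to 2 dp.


Q = 0.68 * 3643 * 17.0 = 42113.08 BTU/hr

42113.08 BTU/hr


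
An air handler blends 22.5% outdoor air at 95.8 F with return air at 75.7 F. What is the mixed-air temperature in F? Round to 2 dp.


T_mix = 75.7 + (22.5/100)*(95.8-75.7) = 80.22 F

80.22 F


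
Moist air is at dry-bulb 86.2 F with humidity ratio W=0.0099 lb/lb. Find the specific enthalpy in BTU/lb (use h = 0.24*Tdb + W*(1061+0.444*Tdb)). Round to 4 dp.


h = 0.24*86.2 + 0.0099*(1061+0.444*86.2) = 31.5708 BTU/lb

31.5708 BTU/lb


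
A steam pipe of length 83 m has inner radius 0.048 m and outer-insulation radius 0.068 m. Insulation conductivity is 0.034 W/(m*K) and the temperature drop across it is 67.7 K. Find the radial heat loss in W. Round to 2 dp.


Q = 2*pi*0.034*83*67.7/ln(0.068/0.048) = 3446.38 W

3446.38 W


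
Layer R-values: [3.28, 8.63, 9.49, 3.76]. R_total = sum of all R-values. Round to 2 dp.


R_total = 3.28 + 8.63 + 9.49 + 3.76 = 25.16

25.16


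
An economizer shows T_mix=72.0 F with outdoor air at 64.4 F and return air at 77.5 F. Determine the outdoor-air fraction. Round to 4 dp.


frac = (72.0 - 77.5) / (64.4 - 77.5) = 0.4198

0.4198


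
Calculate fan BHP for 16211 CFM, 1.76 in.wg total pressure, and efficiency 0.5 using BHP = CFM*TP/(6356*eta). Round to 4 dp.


BHP = 16211 * 1.76 / (6356 * 0.5) = 8.9778 hp

8.9778 hp


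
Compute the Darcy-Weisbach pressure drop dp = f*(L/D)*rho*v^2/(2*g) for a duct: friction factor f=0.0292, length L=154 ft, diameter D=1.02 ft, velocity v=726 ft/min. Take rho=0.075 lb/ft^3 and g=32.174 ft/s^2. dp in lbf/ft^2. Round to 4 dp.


v_fps = 726/60 = 12.1 ft/s
dp = 0.0292*(154/1.02)*0.075*12.1^2/(2*32.174) = 0.7523 lbf/ft^2

0.7523 lbf/ft^2


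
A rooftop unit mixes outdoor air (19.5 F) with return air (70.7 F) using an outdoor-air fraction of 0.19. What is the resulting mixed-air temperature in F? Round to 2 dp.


T_mix = 0.19*19.5 + 0.81*70.7 = 60.97 F

60.97 F


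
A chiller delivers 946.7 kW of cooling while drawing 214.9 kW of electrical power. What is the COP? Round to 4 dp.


COP = 946.7 / 214.9 = 4.4053

4.4053


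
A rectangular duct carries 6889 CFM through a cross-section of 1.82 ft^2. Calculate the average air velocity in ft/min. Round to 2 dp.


V = 6889 / 1.82 = 3785.16 ft/min

3785.16 ft/min


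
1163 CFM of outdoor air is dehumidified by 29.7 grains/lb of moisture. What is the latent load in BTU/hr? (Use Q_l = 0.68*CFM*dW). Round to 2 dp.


Q = 0.68 * 1163 * 29.7 = 23487.95 BTU/hr

23487.95 BTU/hr


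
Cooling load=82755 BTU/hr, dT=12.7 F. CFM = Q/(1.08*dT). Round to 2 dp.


CFM = 82755 / (1.08 * 12.7) = 6033.46

6033.46 CFM


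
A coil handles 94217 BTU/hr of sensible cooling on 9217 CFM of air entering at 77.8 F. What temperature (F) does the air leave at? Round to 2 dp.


dT = 94217/(1.08*9217) = 9.4649
T_leave = 77.8 - 9.4649 = 68.34 F

68.34 F


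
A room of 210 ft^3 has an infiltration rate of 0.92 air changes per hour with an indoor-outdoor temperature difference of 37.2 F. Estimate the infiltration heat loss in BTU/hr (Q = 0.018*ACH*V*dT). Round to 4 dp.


Q = 0.018 * 0.92 * 210 * 37.2 = 129.3667 BTU/hr

129.3667 BTU/hr


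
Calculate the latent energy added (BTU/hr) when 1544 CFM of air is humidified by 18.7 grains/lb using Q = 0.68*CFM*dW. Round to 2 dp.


Q = 0.68 * 1544 * 18.7 = 19633.50 BTU/hr

19633.50 BTU/hr


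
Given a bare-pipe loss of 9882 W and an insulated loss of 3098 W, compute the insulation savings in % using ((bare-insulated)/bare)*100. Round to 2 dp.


Savings = ((9882-3098)/9882)*100 = 68.65 %

68.65 %


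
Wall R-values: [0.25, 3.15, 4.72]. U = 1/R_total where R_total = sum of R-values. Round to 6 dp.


R_total = 0.25 + 3.15 + 4.72 = 8.12
U = 1/8.12 = 0.123153

0.123153


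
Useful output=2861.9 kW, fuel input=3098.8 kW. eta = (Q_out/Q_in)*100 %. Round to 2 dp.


eta = (2861.9/3098.8)*100 = 92.36 %

92.36 %


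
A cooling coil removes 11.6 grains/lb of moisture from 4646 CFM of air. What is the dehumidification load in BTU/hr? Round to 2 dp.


Q = 0.68 * 4646 * 11.6 = 36647.65 BTU/hr

36647.65 BTU/hr


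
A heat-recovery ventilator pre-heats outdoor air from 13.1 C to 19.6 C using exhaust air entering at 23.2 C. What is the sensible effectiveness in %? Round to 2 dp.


eff = (19.6-13.1)/(23.2-13.1)*100 = 64.36 %

64.36 %


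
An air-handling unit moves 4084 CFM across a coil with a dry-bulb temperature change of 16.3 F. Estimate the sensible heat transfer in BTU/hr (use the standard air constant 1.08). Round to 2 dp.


Q = 1.08 * 4084 * 16.3 = 71894.74 BTU/hr

71894.74 BTU/hr


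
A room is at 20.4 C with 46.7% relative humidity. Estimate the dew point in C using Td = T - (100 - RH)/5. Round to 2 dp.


Td = 20.4 - (100-46.7)/5 = 9.74 C

9.74 C


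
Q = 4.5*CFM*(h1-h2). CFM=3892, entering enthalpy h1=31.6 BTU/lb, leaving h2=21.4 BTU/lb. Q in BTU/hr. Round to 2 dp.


Q = 4.5 * 3892 * (31.6 - 21.4) = 178642.80 BTU/hr

178642.80 BTU/hr


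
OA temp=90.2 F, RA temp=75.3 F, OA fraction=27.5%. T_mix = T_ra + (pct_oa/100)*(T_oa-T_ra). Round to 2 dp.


T_mix = 75.3 + (27.5/100)*(90.2-75.3) = 79.40 F

79.40 F


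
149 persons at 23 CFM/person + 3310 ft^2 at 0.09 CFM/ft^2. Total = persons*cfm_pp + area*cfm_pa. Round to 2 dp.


Total = 149*23 + 3310*0.09 = 3724.90 CFM

3724.90 CFM


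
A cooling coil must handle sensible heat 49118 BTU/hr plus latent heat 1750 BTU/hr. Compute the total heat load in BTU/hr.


Qt = 49118 + 1750 = 50868 BTU/hr

50868 BTU/hr


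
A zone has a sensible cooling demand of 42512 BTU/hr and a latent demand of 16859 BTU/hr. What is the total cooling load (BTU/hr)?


Qt = 42512 + 16859 = 59371 BTU/hr

59371 BTU/hr


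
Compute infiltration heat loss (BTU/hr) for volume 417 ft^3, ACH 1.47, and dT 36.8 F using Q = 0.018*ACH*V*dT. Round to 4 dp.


Q = 0.018 * 1.47 * 417 * 36.8 = 406.0446 BTU/hr

406.0446 BTU/hr


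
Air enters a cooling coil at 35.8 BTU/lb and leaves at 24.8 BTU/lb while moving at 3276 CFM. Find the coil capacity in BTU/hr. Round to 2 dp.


Q = 4.5 * 3276 * (35.8 - 24.8) = 162162.00 BTU/hr

162162.00 BTU/hr


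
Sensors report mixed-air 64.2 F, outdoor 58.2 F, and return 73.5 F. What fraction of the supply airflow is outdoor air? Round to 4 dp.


frac = (64.2 - 73.5) / (58.2 - 73.5) = 0.6078

0.6078


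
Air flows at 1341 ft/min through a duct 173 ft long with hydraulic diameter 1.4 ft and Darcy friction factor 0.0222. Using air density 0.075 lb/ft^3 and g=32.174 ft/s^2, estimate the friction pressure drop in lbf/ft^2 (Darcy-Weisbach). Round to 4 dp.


v_fps = 1341/60 = 22.35 ft/s
dp = 0.0222*(173/1.4)*0.075*22.35^2/(2*32.174) = 1.5972 lbf/ft^2

1.5972 lbf/ft^2


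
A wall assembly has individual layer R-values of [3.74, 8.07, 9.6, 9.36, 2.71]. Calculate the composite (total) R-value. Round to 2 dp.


R_total = 3.74 + 8.07 + 9.6 + 9.36 + 2.71 = 33.48

33.48


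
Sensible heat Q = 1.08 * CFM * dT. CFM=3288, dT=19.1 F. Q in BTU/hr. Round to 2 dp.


Q = 1.08 * 3288 * 19.1 = 67824.86 BTU/hr

67824.86 BTU/hr


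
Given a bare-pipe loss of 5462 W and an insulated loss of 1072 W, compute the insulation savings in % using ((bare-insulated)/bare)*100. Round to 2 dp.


Savings = ((5462-1072)/5462)*100 = 80.37 %

80.37 %


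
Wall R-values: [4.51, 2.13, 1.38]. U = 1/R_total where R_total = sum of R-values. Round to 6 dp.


R_total = 4.51 + 2.13 + 1.38 = 8.02
U = 1/8.02 = 0.124688

0.124688


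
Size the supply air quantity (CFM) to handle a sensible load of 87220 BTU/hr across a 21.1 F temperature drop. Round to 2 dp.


CFM = 87220 / (1.08 * 21.1) = 3827.45

3827.45 CFM


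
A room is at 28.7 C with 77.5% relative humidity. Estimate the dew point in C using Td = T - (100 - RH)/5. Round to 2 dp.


Td = 28.7 - (100-77.5)/5 = 24.20 C

24.20 C


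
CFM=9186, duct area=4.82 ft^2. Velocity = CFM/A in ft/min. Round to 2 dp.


V = 9186 / 4.82 = 1905.81 ft/min

1905.81 ft/min


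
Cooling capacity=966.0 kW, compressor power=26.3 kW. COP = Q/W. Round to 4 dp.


COP = 966.0 / 26.3 = 36.7300

36.7300


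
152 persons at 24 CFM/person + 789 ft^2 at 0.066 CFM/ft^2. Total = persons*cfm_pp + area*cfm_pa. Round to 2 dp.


Total = 152*24 + 789*0.066 = 3700.07 CFM

3700.07 CFM


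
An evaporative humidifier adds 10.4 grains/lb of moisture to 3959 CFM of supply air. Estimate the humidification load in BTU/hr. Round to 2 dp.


Q = 0.68 * 3959 * 10.4 = 27998.05 BTU/hr

27998.05 BTU/hr


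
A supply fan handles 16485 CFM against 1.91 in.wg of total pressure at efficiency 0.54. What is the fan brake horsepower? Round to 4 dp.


BHP = 16485 * 1.91 / (6356 * 0.54) = 9.1737 hp

9.1737 hp


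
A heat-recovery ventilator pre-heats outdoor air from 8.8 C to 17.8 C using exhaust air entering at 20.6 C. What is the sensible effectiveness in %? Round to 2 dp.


eff = (17.8-8.8)/(20.6-8.8)*100 = 76.27 %

76.27 %


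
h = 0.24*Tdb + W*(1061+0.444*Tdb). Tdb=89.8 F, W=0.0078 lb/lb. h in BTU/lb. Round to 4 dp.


h = 0.24*89.8 + 0.0078*(1061+0.444*89.8) = 30.1388 BTU/lb

30.1388 BTU/lb


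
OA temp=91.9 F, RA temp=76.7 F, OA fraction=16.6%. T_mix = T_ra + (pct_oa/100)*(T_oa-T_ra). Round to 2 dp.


T_mix = 76.7 + (16.6/100)*(91.9-76.7) = 79.22 F

79.22 F


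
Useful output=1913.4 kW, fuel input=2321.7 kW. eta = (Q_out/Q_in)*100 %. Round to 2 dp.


eta = (1913.4/2321.7)*100 = 82.41 %

82.41 %


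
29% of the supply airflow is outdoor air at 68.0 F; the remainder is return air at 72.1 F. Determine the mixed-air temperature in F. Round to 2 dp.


T_mix = 0.29*68.0 + 0.71*72.1 = 70.91 F

70.91 F


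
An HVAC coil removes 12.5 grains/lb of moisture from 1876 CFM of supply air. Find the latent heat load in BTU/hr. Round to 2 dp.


Q = 0.68 * 1876 * 12.5 = 15946.00 BTU/hr

15946.00 BTU/hr


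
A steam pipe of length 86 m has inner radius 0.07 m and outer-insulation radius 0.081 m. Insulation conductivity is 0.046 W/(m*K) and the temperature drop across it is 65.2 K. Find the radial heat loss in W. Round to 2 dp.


Q = 2*pi*0.046*86*65.2/ln(0.081/0.07) = 11103.71 W

11103.71 W


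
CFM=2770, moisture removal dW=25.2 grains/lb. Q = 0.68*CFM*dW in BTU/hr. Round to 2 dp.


Q = 0.68 * 2770 * 25.2 = 47466.72 BTU/hr

47466.72 BTU/hr


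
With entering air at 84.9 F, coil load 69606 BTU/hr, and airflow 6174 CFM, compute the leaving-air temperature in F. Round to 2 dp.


dT = 69606/(1.08*6174) = 10.4389
T_leave = 84.9 - 10.4389 = 74.46 F

74.46 F


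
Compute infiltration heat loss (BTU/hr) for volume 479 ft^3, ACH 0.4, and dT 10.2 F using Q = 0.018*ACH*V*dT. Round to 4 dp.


Q = 0.018 * 0.4 * 479 * 10.2 = 35.1778 BTU/hr

35.1778 BTU/hr


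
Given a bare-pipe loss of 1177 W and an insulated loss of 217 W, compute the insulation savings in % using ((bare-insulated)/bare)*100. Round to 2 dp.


Savings = ((1177-217)/1177)*100 = 81.56 %

81.56 %


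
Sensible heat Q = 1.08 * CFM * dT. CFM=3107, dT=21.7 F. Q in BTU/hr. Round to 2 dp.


Q = 1.08 * 3107 * 21.7 = 72815.65 BTU/hr

72815.65 BTU/hr


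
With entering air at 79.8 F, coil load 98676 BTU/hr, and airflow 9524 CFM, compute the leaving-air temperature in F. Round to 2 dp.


dT = 98676/(1.08*9524) = 9.5933
T_leave = 79.8 - 9.5933 = 70.21 F

70.21 F


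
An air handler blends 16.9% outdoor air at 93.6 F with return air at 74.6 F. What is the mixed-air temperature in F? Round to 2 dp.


T_mix = 74.6 + (16.9/100)*(93.6-74.6) = 77.81 F

77.81 F


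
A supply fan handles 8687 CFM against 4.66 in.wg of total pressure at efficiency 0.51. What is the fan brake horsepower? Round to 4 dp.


BHP = 8687 * 4.66 / (6356 * 0.51) = 12.4883 hp

12.4883 hp


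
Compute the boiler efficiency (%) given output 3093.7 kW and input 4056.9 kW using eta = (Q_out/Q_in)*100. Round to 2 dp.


eta = (3093.7/4056.9)*100 = 76.26 %

76.26 %


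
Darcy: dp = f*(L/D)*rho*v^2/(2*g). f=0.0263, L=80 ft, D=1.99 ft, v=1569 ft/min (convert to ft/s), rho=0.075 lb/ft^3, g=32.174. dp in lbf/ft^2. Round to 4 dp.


v_fps = 1569/60 = 26.15 ft/s
dp = 0.0263*(80/1.99)*0.075*26.15^2/(2*32.174) = 0.8427 lbf/ft^2

0.8427 lbf/ft^2


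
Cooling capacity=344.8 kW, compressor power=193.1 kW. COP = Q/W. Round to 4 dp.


COP = 344.8 / 193.1 = 1.7856

1.7856


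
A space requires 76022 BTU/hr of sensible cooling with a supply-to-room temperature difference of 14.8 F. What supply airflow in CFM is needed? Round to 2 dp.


CFM = 76022 / (1.08 * 14.8) = 4756.13

4756.13 CFM


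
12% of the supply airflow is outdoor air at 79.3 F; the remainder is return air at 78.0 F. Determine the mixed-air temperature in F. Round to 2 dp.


T_mix = 0.12*79.3 + 0.88*78.0 = 78.16 F

78.16 F


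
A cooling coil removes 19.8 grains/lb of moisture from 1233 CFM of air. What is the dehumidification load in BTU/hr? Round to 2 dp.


Q = 0.68 * 1233 * 19.8 = 16601.11 BTU/hr

16601.11 BTU/hr


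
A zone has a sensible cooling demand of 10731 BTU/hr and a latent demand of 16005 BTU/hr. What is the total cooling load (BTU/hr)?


Qt = 10731 + 16005 = 26736 BTU/hr

26736 BTU/hr


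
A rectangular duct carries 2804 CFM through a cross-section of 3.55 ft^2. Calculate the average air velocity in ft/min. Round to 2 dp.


V = 2804 / 3.55 = 789.86 ft/min

789.86 ft/min


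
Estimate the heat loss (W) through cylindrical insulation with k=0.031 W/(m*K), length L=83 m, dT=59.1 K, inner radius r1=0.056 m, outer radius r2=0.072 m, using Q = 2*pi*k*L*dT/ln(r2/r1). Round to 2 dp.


Q = 2*pi*0.031*83*59.1/ln(0.072/0.056) = 3801.80 W

3801.80 W


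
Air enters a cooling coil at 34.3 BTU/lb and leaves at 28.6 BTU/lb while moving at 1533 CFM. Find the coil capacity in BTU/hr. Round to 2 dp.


Q = 4.5 * 1533 * (34.3 - 28.6) = 39321.45 BTU/hr

39321.45 BTU/hr


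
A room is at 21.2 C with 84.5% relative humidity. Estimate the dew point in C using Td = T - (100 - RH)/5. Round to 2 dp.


Td = 21.2 - (100-84.5)/5 = 18.10 C

18.10 C


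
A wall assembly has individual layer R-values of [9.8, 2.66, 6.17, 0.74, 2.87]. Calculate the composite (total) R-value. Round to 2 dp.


R_total = 9.8 + 2.66 + 6.17 + 0.74 + 2.87 = 22.24

22.24


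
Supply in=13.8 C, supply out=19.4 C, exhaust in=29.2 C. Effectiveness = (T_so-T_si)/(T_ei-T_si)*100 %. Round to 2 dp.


eff = (19.4-13.8)/(29.2-13.8)*100 = 36.36 %

36.36 %


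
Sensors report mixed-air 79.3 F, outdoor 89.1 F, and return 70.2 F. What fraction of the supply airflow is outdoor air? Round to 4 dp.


frac = (79.3 - 70.2) / (89.1 - 70.2) = 0.4815

0.4815


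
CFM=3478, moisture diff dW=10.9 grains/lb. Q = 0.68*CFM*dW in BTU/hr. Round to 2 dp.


Q = 0.68 * 3478 * 10.9 = 25778.94 BTU/hr

25778.94 BTU/hr


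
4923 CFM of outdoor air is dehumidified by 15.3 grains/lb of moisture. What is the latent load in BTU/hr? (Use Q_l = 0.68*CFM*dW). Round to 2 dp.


Q = 0.68 * 4923 * 15.3 = 51218.89 BTU/hr

51218.89 BTU/hr


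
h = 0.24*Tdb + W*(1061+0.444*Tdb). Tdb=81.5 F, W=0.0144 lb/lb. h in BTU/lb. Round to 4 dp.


h = 0.24*81.5 + 0.0144*(1061+0.444*81.5) = 35.3595 BTU/lb

35.3595 BTU/lb


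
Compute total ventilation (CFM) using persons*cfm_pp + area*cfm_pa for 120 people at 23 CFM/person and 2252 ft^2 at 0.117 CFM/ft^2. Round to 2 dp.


Total = 120*23 + 2252*0.117 = 3023.48 CFM

3023.48 CFM


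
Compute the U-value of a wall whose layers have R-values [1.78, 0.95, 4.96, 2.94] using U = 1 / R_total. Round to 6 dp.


R_total = 1.78 + 0.95 + 4.96 + 2.94 = 10.63
U = 1/10.63 = 0.094073

0.094073


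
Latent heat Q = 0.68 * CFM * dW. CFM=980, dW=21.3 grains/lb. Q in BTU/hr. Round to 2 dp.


Q = 0.68 * 980 * 21.3 = 14194.32 BTU/hr

14194.32 BTU/hr


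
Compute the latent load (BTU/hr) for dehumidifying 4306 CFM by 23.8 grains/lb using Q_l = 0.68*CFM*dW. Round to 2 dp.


Q = 0.68 * 4306 * 23.8 = 69688.30 BTU/hr

69688.30 BTU/hr


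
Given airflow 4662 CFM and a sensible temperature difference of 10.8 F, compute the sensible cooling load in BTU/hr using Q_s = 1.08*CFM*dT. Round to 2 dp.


Q = 1.08 * 4662 * 10.8 = 54377.57 BTU/hr

54377.57 BTU/hr


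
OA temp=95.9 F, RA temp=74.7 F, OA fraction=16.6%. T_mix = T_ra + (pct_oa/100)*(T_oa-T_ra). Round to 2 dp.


T_mix = 74.7 + (16.6/100)*(95.9-74.7) = 78.22 F

78.22 F


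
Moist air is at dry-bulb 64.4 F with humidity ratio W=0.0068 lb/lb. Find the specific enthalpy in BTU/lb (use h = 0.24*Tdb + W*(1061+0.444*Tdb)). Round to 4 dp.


h = 0.24*64.4 + 0.0068*(1061+0.444*64.4) = 22.8652 BTU/lb

22.8652 BTU/lb


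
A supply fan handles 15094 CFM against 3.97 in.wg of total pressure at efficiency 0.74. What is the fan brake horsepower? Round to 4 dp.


BHP = 15094 * 3.97 / (6356 * 0.74) = 12.7403 hp

12.7403 hp


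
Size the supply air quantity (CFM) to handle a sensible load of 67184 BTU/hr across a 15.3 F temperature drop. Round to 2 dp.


CFM = 67184 / (1.08 * 15.3) = 4065.84

4065.84 CFM


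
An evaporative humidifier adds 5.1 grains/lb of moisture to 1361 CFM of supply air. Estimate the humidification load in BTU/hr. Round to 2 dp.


Q = 0.68 * 1361 * 5.1 = 4719.95 BTU/hr

4719.95 BTU/hr


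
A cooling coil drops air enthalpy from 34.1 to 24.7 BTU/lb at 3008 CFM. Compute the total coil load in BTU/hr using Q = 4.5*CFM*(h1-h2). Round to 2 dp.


Q = 4.5 * 3008 * (34.1 - 24.7) = 127238.40 BTU/hr

127238.40 BTU/hr


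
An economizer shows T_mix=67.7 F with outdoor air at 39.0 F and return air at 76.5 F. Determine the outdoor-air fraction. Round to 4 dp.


frac = (67.7 - 76.5) / (39.0 - 76.5) = 0.2347

0.2347


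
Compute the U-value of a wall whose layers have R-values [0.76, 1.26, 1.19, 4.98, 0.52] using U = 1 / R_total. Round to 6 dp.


R_total = 0.76 + 1.26 + 1.19 + 4.98 + 0.52 = 8.71
U = 1/8.71 = 0.114811

0.114811


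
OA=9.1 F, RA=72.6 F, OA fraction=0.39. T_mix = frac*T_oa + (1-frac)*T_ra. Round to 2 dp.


T_mix = 0.39*9.1 + 0.61*72.6 = 47.84 F

47.84 F


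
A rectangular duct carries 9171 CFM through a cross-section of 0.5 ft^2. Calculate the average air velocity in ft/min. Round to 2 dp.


V = 9171 / 0.5 = 18342.00 ft/min

18342.00 ft/min


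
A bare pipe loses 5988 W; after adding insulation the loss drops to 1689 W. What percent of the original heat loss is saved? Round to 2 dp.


Savings = ((5988-1689)/5988)*100 = 71.79 %

71.79 %


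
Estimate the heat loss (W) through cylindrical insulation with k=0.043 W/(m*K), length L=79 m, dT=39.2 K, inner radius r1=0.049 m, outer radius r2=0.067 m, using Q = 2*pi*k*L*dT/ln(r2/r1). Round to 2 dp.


Q = 2*pi*0.043*79*39.2/ln(0.067/0.049) = 2674.20 W

2674.20 W


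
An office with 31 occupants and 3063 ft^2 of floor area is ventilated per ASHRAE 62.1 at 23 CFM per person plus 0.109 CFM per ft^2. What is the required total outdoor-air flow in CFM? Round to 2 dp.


Total = 31*23 + 3063*0.109 = 1046.87 CFM

1046.87 CFM


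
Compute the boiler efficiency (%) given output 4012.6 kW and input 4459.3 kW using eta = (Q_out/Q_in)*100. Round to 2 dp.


eta = (4012.6/4459.3)*100 = 89.98 %

89.98 %


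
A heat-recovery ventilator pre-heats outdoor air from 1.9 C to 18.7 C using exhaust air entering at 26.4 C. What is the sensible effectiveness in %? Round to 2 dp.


eff = (18.7-1.9)/(26.4-1.9)*100 = 68.57 %

68.57 %


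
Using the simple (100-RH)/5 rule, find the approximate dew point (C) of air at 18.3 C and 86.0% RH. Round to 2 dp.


Td = 18.3 - (100-86.0)/5 = 15.50 C

15.50 C


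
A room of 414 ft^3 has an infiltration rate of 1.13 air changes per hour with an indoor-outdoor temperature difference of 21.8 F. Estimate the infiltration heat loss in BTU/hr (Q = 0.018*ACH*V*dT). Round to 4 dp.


Q = 0.018 * 1.13 * 414 * 21.8 = 183.5726 BTU/hr

183.5726 BTU/hr


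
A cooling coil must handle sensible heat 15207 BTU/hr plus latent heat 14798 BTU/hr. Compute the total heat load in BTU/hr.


Qt = 15207 + 14798 = 30005 BTU/hr

30005 BTU/hr


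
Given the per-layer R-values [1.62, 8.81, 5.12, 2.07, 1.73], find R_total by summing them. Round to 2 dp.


R_total = 1.62 + 8.81 + 5.12 + 2.07 + 1.73 = 19.35

19.35


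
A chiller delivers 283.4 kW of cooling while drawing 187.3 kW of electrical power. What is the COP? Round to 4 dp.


COP = 283.4 / 187.3 = 1.5131

1.5131


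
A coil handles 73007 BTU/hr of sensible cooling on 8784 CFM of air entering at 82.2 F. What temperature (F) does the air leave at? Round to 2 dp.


dT = 73007/(1.08*8784) = 7.6957
T_leave = 82.2 - 7.6957 = 74.50 F

74.50 F


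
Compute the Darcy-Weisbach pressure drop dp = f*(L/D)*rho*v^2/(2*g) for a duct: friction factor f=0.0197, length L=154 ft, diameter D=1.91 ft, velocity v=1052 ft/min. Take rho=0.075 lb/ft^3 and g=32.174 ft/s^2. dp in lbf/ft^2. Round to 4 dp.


v_fps = 1052/60 = 17.5333 ft/s
dp = 0.0197*(154/1.91)*0.075*17.5333^2/(2*32.174) = 0.5691 lbf/ft^2

0.5691 lbf/ft^2
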